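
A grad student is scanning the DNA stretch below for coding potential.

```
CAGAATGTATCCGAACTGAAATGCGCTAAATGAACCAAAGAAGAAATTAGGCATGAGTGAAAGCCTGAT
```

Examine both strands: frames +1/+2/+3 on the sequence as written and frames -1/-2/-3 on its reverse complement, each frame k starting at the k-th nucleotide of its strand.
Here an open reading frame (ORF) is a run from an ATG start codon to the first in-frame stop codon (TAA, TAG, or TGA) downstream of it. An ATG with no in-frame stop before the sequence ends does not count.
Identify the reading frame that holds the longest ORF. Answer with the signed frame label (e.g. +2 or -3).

Reverse complement (5'→3'): ATCAGGCTTTCACTCATGCCTAATTTCTTCTTTGGTTCATTTAGCGCATTTCAGTTCGGATACATTCTG
Frame +1: CAG AAT GTA TCC GAA CTG AAA TGC GCT AAA TGA ACC AAA GAA GAA ATT AGG CAT GAG TGA AAG CCT GAT — no ATG→stop ORF.
Frame +2: AGA ATG TAT CCG AAC TGA AAT GCG CTA AAT GAA CCA AAG AAG AAA TTA GGC ATG AGT GAA AGC CTG — ATG at 5, stop TGA at 17 → 15 nt.
Frame +3: GAA TGT ATC CGA ACT GAA ATG CGC TAA ATG AAC CAA AGA AGA AAT TAG GCA TGA GTG AAA GCC TGA — ATG at 21, stop TAA at 27 → 9 nt; ATG at 30, stop TAG at 48 → 21 nt.
Frame -1: ATC AGG CTT TCA CTC ATG CCT AAT TTC TTC TTT GGT TCA TTT AGC GCA TTT CAG TTC GGA TAC ATT CTG — no ATG→stop ORF.
Frame -2: TCA GGC TTT CAC TCA TGC CTA ATT TCT TCT TTG GTT CAT TTA GCG CAT TTC AGT TCG GAT ACA TTC — no ATG→stop ORF.
Frame -3: CAG GCT TTC ACT CAT GCC TAA TTT CTT CTT TGG TTC ATT TAG CGC ATT TCA GTT CGG ATA CAT TCT — no ATG→stop ORF.
Longest ORF is 21 nt in frame +3 (positions 30–50).

+3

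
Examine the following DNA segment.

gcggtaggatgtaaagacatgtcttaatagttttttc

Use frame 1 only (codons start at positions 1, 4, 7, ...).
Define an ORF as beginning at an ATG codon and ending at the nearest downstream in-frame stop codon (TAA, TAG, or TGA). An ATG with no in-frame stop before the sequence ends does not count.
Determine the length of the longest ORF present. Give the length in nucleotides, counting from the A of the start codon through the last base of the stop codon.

9

Frame 1: GCG GTA GGA TGT AAA GAC ATG TCT TAA TAG TTT TTT — ATG at 19, stop TAA at 25 → 9 nt.
Longest: frame 1, positions 19–27, 9 nt = 3 codons = 2 aa. → 9 nucleotides.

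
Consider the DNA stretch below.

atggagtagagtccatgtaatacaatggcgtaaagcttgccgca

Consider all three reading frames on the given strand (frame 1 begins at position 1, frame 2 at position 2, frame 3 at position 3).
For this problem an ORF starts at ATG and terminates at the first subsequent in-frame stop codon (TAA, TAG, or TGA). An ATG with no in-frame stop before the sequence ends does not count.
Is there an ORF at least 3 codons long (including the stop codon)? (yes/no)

Frame 1: ATG GAG TAG AGT CCA TGT AAT ACA ATG GCG TAA AGC TTG CCG — ATG at 1, stop TAG at 7 → 9 nt; ATG at 25, stop TAA at 31 → 9 nt.
Frame 2: TGG AGT AGA GTC CAT GTA ATA CAA TGG CGT AAA GCT TGC CGC — no ATG→stop ORF.
Frame 3: GGA GTA GAG TCC ATG TAA TAC AAT GGC GTA AAG CTT GCC GCA — ATG at 15, stop TAA at 18 → 6 nt.
Frame 1 has an ORF of 3 codons (positions 1–9) ≥ 3, so yes.

yes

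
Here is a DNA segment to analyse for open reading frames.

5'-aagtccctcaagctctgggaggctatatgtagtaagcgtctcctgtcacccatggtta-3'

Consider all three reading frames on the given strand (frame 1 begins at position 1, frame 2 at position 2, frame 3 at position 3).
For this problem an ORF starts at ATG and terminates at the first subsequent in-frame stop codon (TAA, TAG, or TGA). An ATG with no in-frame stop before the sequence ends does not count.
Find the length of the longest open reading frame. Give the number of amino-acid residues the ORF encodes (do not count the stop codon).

1

Frame 1: AAG TCC CTC AAG CTC TGG GAG GCT ATA TGT AGT AAG CGT CTC CTG TCA CCC ATG GTT — no ATG→stop ORF.
Frame 2: AGT CCC TCA AGC TCT GGG AGG CTA TAT GTA GTA AGC GTC TCC TGT CAC CCA TGG TTA — no ATG→stop ORF.
Frame 3: GTC CCT CAA GCT CTG GGA GGC TAT ATG TAG TAA GCG TCT CCT GTC ACC CAT GGT — ATG at 27, stop TAG at 30 → 6 nt.
Longest: frame 3, positions 27–32, 6 nt = 2 codons = 1 aa. → 1 amino acids.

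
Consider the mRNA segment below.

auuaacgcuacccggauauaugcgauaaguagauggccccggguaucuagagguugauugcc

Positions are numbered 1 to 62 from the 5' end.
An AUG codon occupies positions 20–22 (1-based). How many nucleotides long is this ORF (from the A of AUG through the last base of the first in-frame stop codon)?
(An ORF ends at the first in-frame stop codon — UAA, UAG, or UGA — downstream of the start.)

9

Codons from position 20: AUG (20–22), CGA (23–25), UAA (26–28).
UAA is the first in-frame stop; ORF spans 20–28, 9 nucleotides.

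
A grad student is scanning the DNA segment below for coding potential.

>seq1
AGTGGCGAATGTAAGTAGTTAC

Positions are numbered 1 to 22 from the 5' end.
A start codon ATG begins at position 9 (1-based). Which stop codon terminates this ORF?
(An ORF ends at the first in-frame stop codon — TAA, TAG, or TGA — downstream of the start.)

TAA

Codons from position 9: ATG (9–11), TAA (12–14).
The first in-frame stop codon is TAA.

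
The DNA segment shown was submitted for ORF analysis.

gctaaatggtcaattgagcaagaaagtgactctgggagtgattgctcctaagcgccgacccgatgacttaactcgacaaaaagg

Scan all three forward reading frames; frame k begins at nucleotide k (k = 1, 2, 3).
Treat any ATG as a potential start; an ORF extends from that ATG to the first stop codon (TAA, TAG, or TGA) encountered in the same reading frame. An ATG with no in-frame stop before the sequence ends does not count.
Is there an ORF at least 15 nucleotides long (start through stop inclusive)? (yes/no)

Frame 1: GCT AAA TGG TCA ATT GAG CAA GAA AGT GAC TCT GGG AGT GAT TGC TCC TAA GCG CCG ACC CGA TGA CTT AAC TCG ACA AAA AGG — no ATG→stop ORF.
Frame 2: CTA AAT GGT CAA TTG AGC AAG AAA GTG ACT CTG GGA GTG ATT GCT CCT AAG CGC CGA CCC GAT GAC TTA ACT CGA CAA AAA — no ATG→stop ORF.
Frame 3: TAA ATG GTC AAT TGA GCA AGA AAG TGA CTC TGG GAG TGA TTG CTC CTA AGC GCC GAC CCG ATG ACT TAA CTC GAC AAA AAG — ATG at 6, stop TGA at 15 → 12 nt; ATG at 63, stop TAA at 69 → 9 nt.
Largest ORF found is 12 nucleotides < 15, so no.

no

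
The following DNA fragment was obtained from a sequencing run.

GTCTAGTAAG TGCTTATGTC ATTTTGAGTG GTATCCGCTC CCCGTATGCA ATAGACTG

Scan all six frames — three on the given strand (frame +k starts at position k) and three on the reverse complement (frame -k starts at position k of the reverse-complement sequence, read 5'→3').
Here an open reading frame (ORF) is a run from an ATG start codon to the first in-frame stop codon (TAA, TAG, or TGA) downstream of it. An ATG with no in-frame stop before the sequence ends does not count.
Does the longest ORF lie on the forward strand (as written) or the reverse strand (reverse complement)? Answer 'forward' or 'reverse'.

Reverse complement (5'→3'): CAGTCTATTGCATACGGGGAGCGGATACCACTCAAAATGACATAAGCACTTACTAGAC
Frame +1: GTC TAG TAA GTG CTT ATG TCA TTT TGA GTG GTA TCC GCT CCC CGT ATG CAA TAG ACT — ATG at 16, stop TGA at 25 → 12 nt; ATG at 46, stop TAG at 52 → 9 nt.
Frame +2: TCT AGT AAG TGC TTA TGT CAT TTT GAG TGG TAT CCG CTC CCC GTA TGC AAT AGA CTG — no ATG→stop ORF.
Frame +3: CTA GTA AGT GCT TAT GTC ATT TTG AGT GGT ATC CGC TCC CCG TAT GCA ATA GAC — no ATG→stop ORF.
Frame -1: CAG TCT ATT GCA TAC GGG GAG CGG ATA CCA CTC AAA ATG ACA TAA GCA CTT ACT AGA — ATG at 37, stop TAA at 43 → 9 nt.
Frame -2: AGT CTA TTG CAT ACG GGG AGC GGA TAC CAC TCA AAA TGA CAT AAG CAC TTA CTA GAC — no ATG→stop ORF.
Frame -3: GTC TAT TGC ATA CGG GGA GCG GAT ACC ACT CAA AAT GAC ATA AGC ACT TAC TAG — no ATG→stop ORF.
Forward-strand max 12 nt; reverse-strand max 9 nt. The forward strand has the longer ORF.

forward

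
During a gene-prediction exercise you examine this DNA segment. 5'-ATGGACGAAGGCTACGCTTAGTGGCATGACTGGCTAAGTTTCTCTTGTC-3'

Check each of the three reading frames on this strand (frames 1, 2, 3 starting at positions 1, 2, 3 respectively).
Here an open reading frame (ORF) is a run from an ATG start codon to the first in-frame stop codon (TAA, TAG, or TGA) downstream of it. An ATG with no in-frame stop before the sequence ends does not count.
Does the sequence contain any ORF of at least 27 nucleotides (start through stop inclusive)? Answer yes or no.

no

Frame 1: ATG GAC GAA GGC TAC GCT TAG TGG CAT GAC TGG CTA AGT TTC TCT TGT — ATG at 1, stop TAG at 19 → 21 nt.
Frame 2: TGG ACG AAG GCT ACG CTT AGT GGC ATG ACT GGC TAA GTT TCT CTT GTC — ATG at 26, stop TAA at 35 → 12 nt.
Frame 3: GGA CGA AGG CTA CGC TTA GTG GCA TGA CTG GCT AAG TTT CTC TTG — no ATG→stop ORF.
Largest ORF found is 21 nucleotides < 27, so no.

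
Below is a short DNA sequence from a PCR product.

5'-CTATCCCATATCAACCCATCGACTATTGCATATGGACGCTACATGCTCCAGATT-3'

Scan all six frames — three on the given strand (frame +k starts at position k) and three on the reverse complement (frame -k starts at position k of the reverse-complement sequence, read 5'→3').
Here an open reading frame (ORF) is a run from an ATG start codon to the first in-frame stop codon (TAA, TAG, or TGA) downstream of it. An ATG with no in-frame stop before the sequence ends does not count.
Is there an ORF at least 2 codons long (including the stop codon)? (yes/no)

Reverse complement (5'→3'): AATCTGGAGCATGTAGCGTCCATATGCAATAGTCGATGGGTTGATATGGGATAG
Frame +1: CTA TCC CAT ATC AAC CCA TCG ACT ATT GCA TAT GGA CGC TAC ATG CTC CAG ATT — no ATG→stop ORF.
Frame +2: TAT CCC ATA TCA ACC CAT CGA CTA TTG CAT ATG GAC GCT ACA TGC TCC AGA — no ATG→stop ORF.
Frame +3: ATC CCA TAT CAA CCC ATC GAC TAT TGC ATA TGG ACG CTA CAT GCT CCA GAT — no ATG→stop ORF.
Frame -1: AAT CTG GAG CAT GTA GCG TCC ATA TGC AAT AGT CGA TGG GTT GAT ATG GGA TAG — ATG at 46, stop TAG at 52 → 9 nt.
Frame -2: ATC TGG AGC ATG TAG CGT CCA TAT GCA ATA GTC GAT GGG TTG ATA TGG GAT — ATG at 11, stop TAG at 14 → 6 nt.
Frame -3: TCT GGA GCA TGT AGC GTC CAT ATG CAA TAG TCG ATG GGT TGA TAT GGG ATA — ATG at 24, stop TAG at 30 → 9 nt; ATG at 36, stop TGA at 42 → 9 nt.
Frame -1 has an ORF of 3 codons (positions 46–54) ≥ 2, so yes.

yes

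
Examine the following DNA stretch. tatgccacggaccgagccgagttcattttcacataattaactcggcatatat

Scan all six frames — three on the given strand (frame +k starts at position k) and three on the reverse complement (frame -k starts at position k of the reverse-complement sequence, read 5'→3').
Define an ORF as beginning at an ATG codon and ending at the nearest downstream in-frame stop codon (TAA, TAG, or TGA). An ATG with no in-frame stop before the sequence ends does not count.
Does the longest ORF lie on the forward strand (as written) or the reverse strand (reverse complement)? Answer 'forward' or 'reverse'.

forward

Reverse complement (5'→3'): ATATATGCCGAGTTAATTATGTGAAAATGAACTCGGCTCGGTCCGTGGCATA
Frame +1: TAT GCC ACG GAC CGA GCC GAG TTC ATT TTC ACA TAA TTA ACT CGG CAT ATA — no ATG→stop ORF.
Frame +2: ATG CCA CGG ACC GAG CCG AGT TCA TTT TCA CAT AAT TAA CTC GGC ATA TAT — ATG at 2, stop TAA at 38 → 39 nt.
Frame +3: TGC CAC GGA CCG AGC CGA GTT CAT TTT CAC ATA ATT AAC TCG GCA TAT — no ATG→stop ORF.
Frame -1: ATA TAT GCC GAG TTA ATT ATG TGA AAA TGA ACT CGG CTC GGT CCG TGG CAT — ATG at 19, stop TGA at 22 → 6 nt.
Frame -2: TAT ATG CCG AGT TAA TTA TGT GAA AAT GAA CTC GGC TCG GTC CGT GGC ATA — ATG at 5, stop TAA at 14 → 12 nt.
Frame -3: ATA TGC CGA GTT AAT TAT GTG AAA ATG AAC TCG GCT CGG TCC GTG GCA — no ATG→stop ORF.
Forward-strand max 39 nt; reverse-strand max 12 nt. The forward strand has the longer ORF.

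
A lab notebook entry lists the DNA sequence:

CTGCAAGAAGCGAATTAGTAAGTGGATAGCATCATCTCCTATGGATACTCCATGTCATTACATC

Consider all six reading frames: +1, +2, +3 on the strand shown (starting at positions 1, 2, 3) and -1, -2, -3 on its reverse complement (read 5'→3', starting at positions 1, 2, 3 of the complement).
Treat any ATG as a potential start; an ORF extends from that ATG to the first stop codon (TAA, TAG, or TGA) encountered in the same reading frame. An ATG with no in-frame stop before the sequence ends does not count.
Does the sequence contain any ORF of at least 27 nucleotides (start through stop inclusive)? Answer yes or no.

yes

Reverse complement (5'→3'): GATGTAATGACATGGAGTATCCATAGGAGATGATGCTATCCACTTACTAATTCGCTTCTTGCAG
Frame +1: CTG CAA GAA GCG AAT TAG TAA GTG GAT AGC ATC ATC TCC TAT GGA TAC TCC ATG TCA TTA CAT — no ATG→stop ORF.
Frame +2: TGC AAG AAG CGA ATT AGT AAG TGG ATA GCA TCA TCT CCT ATG GAT ACT CCA TGT CAT TAC ATC — no ATG→stop ORF.
Frame +3: GCA AGA AGC GAA TTA GTA AGT GGA TAG CAT CAT CTC CTA TGG ATA CTC CAT GTC ATT ACA — no ATG→stop ORF.
Frame -1: GAT GTA ATG ACA TGG AGT ATC CAT AGG AGA TGA TGC TAT CCA CTT ACT AAT TCG CTT CTT GCA — ATG at 7, stop TGA at 31 → 27 nt.
Frame -2: ATG TAA TGA CAT GGA GTA TCC ATA GGA GAT GAT GCT ATC CAC TTA CTA ATT CGC TTC TTG CAG — ATG at 2, stop TAA at 5 → 6 nt.
Frame -3: TGT AAT GAC ATG GAG TAT CCA TAG GAG ATG ATG CTA TCC ACT TAC TAA TTC GCT TCT TGC — ATG at 12, stop TAG at 24 → 15 nt; ATG at 30, stop TAA at 48 → 21 nt; ATG at 33, stop TAA at 48 → 18 nt.
Frame -1 has an ORF of 27 nucleotides (positions 7–33) ≥ 27, so yes.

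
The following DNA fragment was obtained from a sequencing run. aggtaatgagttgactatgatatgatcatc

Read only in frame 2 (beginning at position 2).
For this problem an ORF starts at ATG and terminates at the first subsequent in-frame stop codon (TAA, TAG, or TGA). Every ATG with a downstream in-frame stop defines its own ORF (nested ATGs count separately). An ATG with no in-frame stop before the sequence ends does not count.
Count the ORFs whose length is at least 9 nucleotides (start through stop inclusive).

1

Frame 2: GGT AAT GAG TTG ACT ATG ATA TGA TCA — ATG at 17, stop TGA at 23 → 9 nt.
ORFs ≥ 9 nucleotides: frame 2 17–25 (9 nucleotides). Count = 1.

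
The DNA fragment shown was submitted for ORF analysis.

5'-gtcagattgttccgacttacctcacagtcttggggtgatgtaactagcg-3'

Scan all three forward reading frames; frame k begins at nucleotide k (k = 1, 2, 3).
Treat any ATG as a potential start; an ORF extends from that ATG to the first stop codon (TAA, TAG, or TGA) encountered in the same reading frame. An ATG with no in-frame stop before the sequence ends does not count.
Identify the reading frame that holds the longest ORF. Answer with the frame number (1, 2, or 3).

2

Frame 1: GTC AGA TTG TTC CGA CTT ACC TCA CAG TCT TGG GGT GAT GTA ACT AGC — no ATG→stop ORF.
Frame 2: TCA GAT TGT TCC GAC TTA CCT CAC AGT CTT GGG GTG ATG TAA CTA GCG — ATG at 38, stop TAA at 41 → 6 nt.
Frame 3: CAG ATT GTT CCG ACT TAC CTC ACA GTC TTG GGG TGA TGT AAC TAG — no ATG→stop ORF.
Longest ORF is 6 nt in frame 2 (positions 38–43).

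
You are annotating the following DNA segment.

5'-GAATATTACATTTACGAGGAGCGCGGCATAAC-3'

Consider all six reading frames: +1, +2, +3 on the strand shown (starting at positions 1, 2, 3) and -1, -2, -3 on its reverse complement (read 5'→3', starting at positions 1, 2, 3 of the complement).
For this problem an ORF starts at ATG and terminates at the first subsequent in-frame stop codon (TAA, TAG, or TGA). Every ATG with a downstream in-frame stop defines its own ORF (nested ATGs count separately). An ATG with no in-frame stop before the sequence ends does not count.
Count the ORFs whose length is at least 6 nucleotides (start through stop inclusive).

Reverse complement (5'→3'): GTTATGCCGCGCTCCTCGTAAATGTAATATTC
Frame +1: GAA TAT TAC ATT TAC GAG GAG CGC GGC ATA — no ATG→stop ORF.
Frame +2: AAT ATT ACA TTT ACG AGG AGC GCG GCA TAA — no ATG→stop ORF.
Frame +3: ATA TTA CAT TTA CGA GGA GCG CGG CAT AAC — no ATG→stop ORF.
Frame -1: GTT ATG CCG CGC TCC TCG TAA ATG TAA TAT — ATG at 4, stop TAA at 19 → 18 nt; ATG at 22, stop TAA at 25 → 6 nt.
Frame -2: TTA TGC CGC GCT CCT CGT AAA TGT AAT ATT — no ATG→stop ORF.
Frame -3: TAT GCC GCG CTC CTC GTA AAT GTA ATA TTC — no ATG→stop ORF.
ORFs ≥ 6 nucleotides: frame -1 4–21 (18 nucleotides), frame -1 22–27 (6 nucleotides). Count = 2.

2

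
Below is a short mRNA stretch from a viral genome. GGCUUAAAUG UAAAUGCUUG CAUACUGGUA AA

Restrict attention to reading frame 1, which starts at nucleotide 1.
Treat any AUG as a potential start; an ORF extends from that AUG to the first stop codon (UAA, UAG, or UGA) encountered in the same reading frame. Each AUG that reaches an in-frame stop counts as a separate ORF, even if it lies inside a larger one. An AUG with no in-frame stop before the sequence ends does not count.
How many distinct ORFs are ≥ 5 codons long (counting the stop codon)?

Frame 1: GGC UUA AAU GUA AAU GCU UGC AUA CUG GUA — no AUG→stop ORF.
No ORF reaches 5 codons. Count = 0.

0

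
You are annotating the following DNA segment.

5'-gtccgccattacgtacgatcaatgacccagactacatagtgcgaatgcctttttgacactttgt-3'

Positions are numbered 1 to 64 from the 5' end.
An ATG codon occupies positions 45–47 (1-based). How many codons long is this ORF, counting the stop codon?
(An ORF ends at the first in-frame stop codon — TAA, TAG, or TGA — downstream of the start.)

Codons from position 45: ATG (45–47), CCT (48–50), TTT (51–53), TGA (54–56).
TGA is the first in-frame stop; that's 4 codons including the stop.

4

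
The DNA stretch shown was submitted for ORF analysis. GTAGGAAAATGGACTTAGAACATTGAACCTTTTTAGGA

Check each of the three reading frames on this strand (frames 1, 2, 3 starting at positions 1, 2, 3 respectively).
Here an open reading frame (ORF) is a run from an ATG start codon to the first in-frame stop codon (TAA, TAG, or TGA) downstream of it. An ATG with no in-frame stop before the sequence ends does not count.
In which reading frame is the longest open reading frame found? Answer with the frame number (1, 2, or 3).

Frame 1: GTA GGA AAA TGG ACT TAG AAC ATT GAA CCT TTT TAG — no ATG→stop ORF.
Frame 2: TAG GAA AAT GGA CTT AGA ACA TTG AAC CTT TTT AGG — no ATG→stop ORF.
Frame 3: AGG AAA ATG GAC TTA GAA CAT TGA ACC TTT TTA GGA — ATG at 9, stop TGA at 24 → 18 nt.
Longest ORF is 18 nt in frame 3 (positions 9–26).

3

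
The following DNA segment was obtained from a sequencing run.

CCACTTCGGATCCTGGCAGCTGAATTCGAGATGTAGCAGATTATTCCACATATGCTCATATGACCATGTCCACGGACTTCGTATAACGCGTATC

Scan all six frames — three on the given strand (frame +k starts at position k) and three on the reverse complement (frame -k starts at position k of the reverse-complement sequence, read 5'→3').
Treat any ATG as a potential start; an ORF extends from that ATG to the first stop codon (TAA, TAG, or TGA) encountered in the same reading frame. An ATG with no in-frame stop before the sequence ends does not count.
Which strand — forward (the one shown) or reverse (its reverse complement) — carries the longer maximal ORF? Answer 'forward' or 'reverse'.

Reverse complement (5'→3'): GATACGCGTTATACGAAGTCCGTGGACATGGTCATATGAGCATATGTGGAATAATCTGCTACATCTCGAATTCAGCTGCCAGGATCCGAAGTGG
Frame +1: CCA CTT CGG ATC CTG GCA GCT GAA TTC GAG ATG TAG CAG ATT ATT CCA CAT ATG CTC ATA TGA CCA TGT CCA CGG ACT TCG TAT AAC GCG TAT — ATG at 31, stop TAG at 34 → 6 nt; ATG at 52, stop TGA at 61 → 12 nt.
Frame +2: CAC TTC GGA TCC TGG CAG CTG AAT TCG AGA TGT AGC AGA TTA TTC CAC ATA TGC TCA TAT GAC CAT GTC CAC GGA CTT CGT ATA ACG CGT ATC — no ATG→stop ORF.
Frame +3: ACT TCG GAT CCT GGC AGC TGA ATT CGA GAT GTA GCA GAT TAT TCC ACA TAT GCT CAT ATG ACC ATG TCC ACG GAC TTC GTA TAA CGC GTA — ATG at 60, stop TAA at 84 → 27 nt; ATG at 66, stop TAA at 84 → 21 nt.
Frame -1: GAT ACG CGT TAT ACG AAG TCC GTG GAC ATG GTC ATA TGA GCA TAT GTG GAA TAA TCT GCT ACA TCT CGA ATT CAG CTG CCA GGA TCC GAA GTG — ATG at 28, stop TGA at 37 → 12 nt.
Frame -2: ATA CGC GTT ATA CGA AGT CCG TGG ACA TGG TCA TAT GAG CAT ATG TGG AAT AAT CTG CTA CAT CTC GAA TTC AGC TGC CAG GAT CCG AAG TGG — no ATG→stop ORF.
Frame -3: TAC GCG TTA TAC GAA GTC CGT GGA CAT GGT CAT ATG AGC ATA TGT GGA ATA ATC TGC TAC ATC TCG AAT TCA GCT GCC AGG ATC CGA AGT — no ATG→stop ORF.
Forward-strand max 27 nt; reverse-strand max 12 nt. The forward strand has the longer ORF.

forward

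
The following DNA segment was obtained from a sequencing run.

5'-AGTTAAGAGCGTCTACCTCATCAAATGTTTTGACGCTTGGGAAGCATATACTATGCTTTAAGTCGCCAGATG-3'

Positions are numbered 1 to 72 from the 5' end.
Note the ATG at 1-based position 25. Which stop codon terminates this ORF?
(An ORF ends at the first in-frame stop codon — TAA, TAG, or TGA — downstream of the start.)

Codons from position 25: ATG (25–27), TTT (28–30), TGA (31–33).
The first in-frame stop codon is TGA.

TGA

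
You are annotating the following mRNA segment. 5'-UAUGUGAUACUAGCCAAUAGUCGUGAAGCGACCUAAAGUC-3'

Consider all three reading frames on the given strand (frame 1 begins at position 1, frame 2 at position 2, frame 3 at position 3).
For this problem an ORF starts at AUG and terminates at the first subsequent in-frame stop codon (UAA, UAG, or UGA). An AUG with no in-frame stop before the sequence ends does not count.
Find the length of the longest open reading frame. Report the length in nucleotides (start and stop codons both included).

6

Frame 1: UAU GUG AUA CUA GCC AAU AGU CGU GAA GCG ACC UAA AGU — no AUG→stop ORF.
Frame 2: AUG UGA UAC UAG CCA AUA GUC GUG AAG CGA CCU AAA GUC — AUG at 2, stop UGA at 5 → 6 nt.
Frame 3: UGU GAU ACU AGC CAA UAG UCG UGA AGC GAC CUA AAG — no AUG→stop ORF.
Longest: frame 2, positions 2–7, 6 nt = 2 codons = 1 aa. → 6 nucleotides.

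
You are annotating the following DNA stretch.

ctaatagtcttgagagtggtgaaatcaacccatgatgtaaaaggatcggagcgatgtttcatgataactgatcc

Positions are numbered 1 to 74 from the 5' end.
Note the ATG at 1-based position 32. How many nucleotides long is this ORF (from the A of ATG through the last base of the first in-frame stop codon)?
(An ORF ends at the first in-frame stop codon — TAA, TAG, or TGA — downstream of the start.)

Codons from position 32: ATG (32–34), ATG (35–37), TAA (38–40).
TAA is the first in-frame stop; ORF spans 32–40, 9 nucleotides.

9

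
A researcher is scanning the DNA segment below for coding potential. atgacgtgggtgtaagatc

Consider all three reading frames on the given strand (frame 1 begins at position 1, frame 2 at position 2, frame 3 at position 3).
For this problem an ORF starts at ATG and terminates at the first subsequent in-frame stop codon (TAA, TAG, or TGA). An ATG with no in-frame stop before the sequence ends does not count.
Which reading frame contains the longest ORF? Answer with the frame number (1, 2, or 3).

Frame 1: ATG ACG TGG GTG TAA GAT — ATG at 1, stop TAA at 13 → 15 nt.
Frame 2: TGA CGT GGG TGT AAG ATC — no ATG→stop ORF.
Frame 3: GAC GTG GGT GTA AGA — no ATG→stop ORF.
Longest ORF is 15 nt in frame 1 (positions 1–15).

1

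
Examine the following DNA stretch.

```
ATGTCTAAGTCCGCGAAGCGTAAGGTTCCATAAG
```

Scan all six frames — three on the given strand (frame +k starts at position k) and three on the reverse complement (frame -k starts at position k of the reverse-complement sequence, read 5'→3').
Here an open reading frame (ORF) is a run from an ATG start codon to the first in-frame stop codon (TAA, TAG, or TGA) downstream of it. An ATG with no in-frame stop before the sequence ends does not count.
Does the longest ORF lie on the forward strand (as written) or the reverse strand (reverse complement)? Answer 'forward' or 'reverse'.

Reverse complement (5'→3'): CTTATGGAACCTTACGCTTCGCGGACTTAGACAT
Frame +1: ATG TCT AAG TCC GCG AAG CGT AAG GTT CCA TAA — ATG at 1, stop TAA at 31 → 33 nt.
Frame +2: TGT CTA AGT CCG CGA AGC GTA AGG TTC CAT AAG — no ATG→stop ORF.
Frame +3: GTC TAA GTC CGC GAA GCG TAA GGT TCC ATA — no ATG→stop ORF.
Frame -1: CTT ATG GAA CCT TAC GCT TCG CGG ACT TAG ACA — ATG at 4, stop TAG at 28 → 27 nt.
Frame -2: TTA TGG AAC CTT ACG CTT CGC GGA CTT AGA CAT — no ATG→stop ORF.
Frame -3: TAT GGA ACC TTA CGC TTC GCG GAC TTA GAC — no ATG→stop ORF.
Forward-strand max 33 nt; reverse-strand max 27 nt. The forward strand has the longer ORF.

forward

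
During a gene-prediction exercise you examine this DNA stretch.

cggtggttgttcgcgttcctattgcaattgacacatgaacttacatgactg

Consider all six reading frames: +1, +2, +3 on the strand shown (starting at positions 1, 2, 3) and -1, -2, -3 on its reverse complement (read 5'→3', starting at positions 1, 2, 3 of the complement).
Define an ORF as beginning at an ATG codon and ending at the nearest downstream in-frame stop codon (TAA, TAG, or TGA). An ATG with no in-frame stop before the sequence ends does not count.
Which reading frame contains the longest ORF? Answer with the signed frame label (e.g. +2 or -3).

Reverse complement (5'→3'): CAGTCATGTAAGTTCATGTGTCAATTGCAATAGGAACGCGAACAACCACCG
Frame +1: CGG TGG TTG TTC GCG TTC CTA TTG CAA TTG ACA CAT GAA CTT ACA TGA CTG — no ATG→stop ORF.
Frame +2: GGT GGT TGT TCG CGT TCC TAT TGC AAT TGA CAC ATG AAC TTA CAT GAC — no ATG→stop ORF.
Frame +3: GTG GTT GTT CGC GTT CCT ATT GCA ATT GAC ACA TGA ACT TAC ATG ACT — no ATG→stop ORF.
Frame -1: CAG TCA TGT AAG TTC ATG TGT CAA TTG CAA TAG GAA CGC GAA CAA CCA CCG — ATG at 16, stop TAG at 31 → 18 nt.
Frame -2: AGT CAT GTA AGT TCA TGT GTC AAT TGC AAT AGG AAC GCG AAC AAC CAC — no ATG→stop ORF.
Frame -3: GTC ATG TAA GTT CAT GTG TCA ATT GCA ATA GGA ACG CGA ACA ACC ACC — ATG at 6, stop TAA at 9 → 6 nt.
Longest ORF is 18 nt in frame -1 (positions 16–33).

-1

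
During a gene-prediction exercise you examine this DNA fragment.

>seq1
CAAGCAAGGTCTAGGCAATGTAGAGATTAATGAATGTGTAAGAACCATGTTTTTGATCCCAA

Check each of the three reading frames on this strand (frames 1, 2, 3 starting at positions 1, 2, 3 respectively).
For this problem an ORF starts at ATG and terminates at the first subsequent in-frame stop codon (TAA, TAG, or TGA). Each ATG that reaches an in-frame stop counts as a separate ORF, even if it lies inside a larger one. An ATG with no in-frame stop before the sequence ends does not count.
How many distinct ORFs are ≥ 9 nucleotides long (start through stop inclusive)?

Frame 1: CAA GCA AGG TCT AGG CAA TGT AGA GAT TAA TGA ATG TGT AAG AAC CAT GTT TTT GAT CCC — no ATG→stop ORF.
Frame 2: AAG CAA GGT CTA GGC AAT GTA GAG ATT AAT GAA TGT GTA AGA ACC ATG TTT TTG ATC CCA — no ATG→stop ORF.
Frame 3: AGC AAG GTC TAG GCA ATG TAG AGA TTA ATG AAT GTG TAA GAA CCA TGT TTT TGA TCC CAA — ATG at 18, stop TAG at 21 → 6 nt; ATG at 30, stop TAA at 39 → 12 nt.
ORFs ≥ 9 nucleotides: frame 3 30–41 (12 nucleotides). Count = 1.

1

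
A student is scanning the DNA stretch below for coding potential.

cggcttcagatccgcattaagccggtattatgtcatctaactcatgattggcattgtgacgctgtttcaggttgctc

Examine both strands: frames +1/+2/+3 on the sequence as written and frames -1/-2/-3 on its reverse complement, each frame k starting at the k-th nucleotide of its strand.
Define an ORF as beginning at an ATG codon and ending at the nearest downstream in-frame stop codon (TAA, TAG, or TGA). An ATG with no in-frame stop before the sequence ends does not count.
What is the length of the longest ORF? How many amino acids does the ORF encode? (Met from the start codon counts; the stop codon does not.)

Reverse complement (5'→3'): GAGCAACCTGAAACAGCGTCACAATGCCAATCATGAGTTAGATGACATAATACCGGCTTAATGCGGATCTGAAGCCG
Frame +1: CGG CTT CAG ATC CGC ATT AAG CCG GTA TTA TGT CAT CTA ACT CAT GAT TGG CAT TGT GAC GCT GTT TCA GGT TGC — no ATG→stop ORF.
Frame +2: GGC TTC AGA TCC GCA TTA AGC CGG TAT TAT GTC ATC TAA CTC ATG ATT GGC ATT GTG ACG CTG TTT CAG GTT GCT — no ATG→stop ORF.
Frame +3: GCT TCA GAT CCG CAT TAA GCC GGT ATT ATG TCA TCT AAC TCA TGA TTG GCA TTG TGA CGC TGT TTC AGG TTG CTC — ATG at 30, stop TGA at 45 → 18 nt.
Frame -1: GAG CAA CCT GAA ACA GCG TCA CAA TGC CAA TCA TGA GTT AGA TGA CAT AAT ACC GGC TTA ATG CGG ATC TGA AGC — ATG at 61, stop TGA at 70 → 12 nt.
Frame -2: AGC AAC CTG AAA CAG CGT CAC AAT GCC AAT CAT GAG TTA GAT GAC ATA ATA CCG GCT TAA TGC GGA TCT GAA GCC — no ATG→stop ORF.
Frame -3: GCA ACC TGA AAC AGC GTC ACA ATG CCA ATC ATG AGT TAG ATG ACA TAA TAC CGG CTT AAT GCG GAT CTG AAG CCG — ATG at 24, stop TAG at 39 → 18 nt; ATG at 33, stop TAG at 39 → 9 nt; ATG at 42, stop TAA at 48 → 9 nt.
Longest: frame +3, positions 30–47, 18 nt = 6 codons = 5 aa. → 5 amino acids.

5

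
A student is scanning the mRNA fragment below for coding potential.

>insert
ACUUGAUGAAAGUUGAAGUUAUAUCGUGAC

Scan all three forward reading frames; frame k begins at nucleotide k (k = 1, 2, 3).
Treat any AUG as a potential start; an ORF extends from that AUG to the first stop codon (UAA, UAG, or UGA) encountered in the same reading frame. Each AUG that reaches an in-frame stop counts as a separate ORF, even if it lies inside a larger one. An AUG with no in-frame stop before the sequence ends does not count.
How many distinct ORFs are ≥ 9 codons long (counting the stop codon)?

Frame 1: ACU UGA UGA AAG UUG AAG UUA UAU CGU GAC — no AUG→stop ORF.
Frame 2: CUU GAU GAA AGU UGA AGU UAU AUC GUG — no AUG→stop ORF.
Frame 3: UUG AUG AAA GUU GAA GUU AUA UCG UGA — AUG at 6, stop UGA at 27 → 24 nt.
No ORF reaches 9 codons. Count = 0.

0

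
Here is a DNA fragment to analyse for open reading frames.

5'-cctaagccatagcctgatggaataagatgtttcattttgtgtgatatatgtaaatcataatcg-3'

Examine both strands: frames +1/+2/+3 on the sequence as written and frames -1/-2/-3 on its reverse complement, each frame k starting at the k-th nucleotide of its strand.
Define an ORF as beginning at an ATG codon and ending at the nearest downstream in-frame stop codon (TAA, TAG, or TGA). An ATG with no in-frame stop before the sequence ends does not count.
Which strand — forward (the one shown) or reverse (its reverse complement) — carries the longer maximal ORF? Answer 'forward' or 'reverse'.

reverse

Reverse complement (5'→3'): CGATTATGATTTACATATATCACACAAAATGAAACATCTTATTCCATCAGGCTATGGCTTAGG
Frame +1: CCT AAG CCA TAG CCT GAT GGA ATA AGA TGT TTC ATT TTG TGT GAT ATA TGT AAA TCA TAA TCG — no ATG→stop ORF.
Frame +2: CTA AGC CAT AGC CTG ATG GAA TAA GAT GTT TCA TTT TGT GTG ATA TAT GTA AAT CAT AAT — ATG at 17, stop TAA at 23 → 9 nt.
Frame +3: TAA GCC ATA GCC TGA TGG AAT AAG ATG TTT CAT TTT GTG TGA TAT ATG TAA ATC ATA ATC — ATG at 27, stop TGA at 42 → 18 nt; ATG at 48, stop TAA at 51 → 6 nt.
Frame -1: CGA TTA TGA TTT ACA TAT ATC ACA CAA AAT GAA ACA TCT TAT TCC ATC AGG CTA TGG CTT AGG — no ATG→stop ORF.
Frame -2: GAT TAT GAT TTA CAT ATA TCA CAC AAA ATG AAA CAT CTT ATT CCA TCA GGC TAT GGC TTA — no ATG→stop ORF.
Frame -3: ATT ATG ATT TAC ATA TAT CAC ACA AAA TGA AAC ATC TTA TTC CAT CAG GCT ATG GCT TAG — ATG at 6, stop TGA at 30 → 27 nt; ATG at 54, stop TAG at 60 → 9 nt.
Forward-strand max 18 nt; reverse-strand max 27 nt. The reverse strand has the longer ORF.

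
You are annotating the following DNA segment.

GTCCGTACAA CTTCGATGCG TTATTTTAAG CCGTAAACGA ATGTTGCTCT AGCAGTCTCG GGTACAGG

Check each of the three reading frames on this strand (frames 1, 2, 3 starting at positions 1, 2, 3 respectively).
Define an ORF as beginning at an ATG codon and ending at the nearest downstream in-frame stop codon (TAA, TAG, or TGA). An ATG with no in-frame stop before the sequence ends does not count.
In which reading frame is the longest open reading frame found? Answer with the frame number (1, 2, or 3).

Frame 1: GTC CGT ACA ACT TCG ATG CGT TAT TTT AAG CCG TAA ACG AAT GTT GCT CTA GCA GTC TCG GGT ACA — ATG at 16, stop TAA at 34 → 21 nt.
Frame 2: TCC GTA CAA CTT CGA TGC GTT ATT TTA AGC CGT AAA CGA ATG TTG CTC TAG CAG TCT CGG GTA CAG — ATG at 41, stop TAG at 50 → 12 nt.
Frame 3: CCG TAC AAC TTC GAT GCG TTA TTT TAA GCC GTA AAC GAA TGT TGC TCT AGC AGT CTC GGG TAC AGG — no ATG→stop ORF.
Longest ORF is 21 nt in frame 1 (positions 16–36).

1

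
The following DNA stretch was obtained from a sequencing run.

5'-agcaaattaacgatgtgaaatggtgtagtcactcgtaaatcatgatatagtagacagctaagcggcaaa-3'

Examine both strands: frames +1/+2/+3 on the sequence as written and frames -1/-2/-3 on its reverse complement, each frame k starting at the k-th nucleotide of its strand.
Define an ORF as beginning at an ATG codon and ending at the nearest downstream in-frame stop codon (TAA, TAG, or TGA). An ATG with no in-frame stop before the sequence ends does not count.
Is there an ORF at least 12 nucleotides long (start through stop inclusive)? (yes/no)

Reverse complement (5'→3'): TTTGCCGCTTAGCTGTCTACTATATCATGATTTACGAGTGACTACACCATTTCACATCGTTAATTTGCT
Frame +1: AGC AAA TTA ACG ATG TGA AAT GGT GTA GTC ACT CGT AAA TCA TGA TAT AGT AGA CAG CTA AGC GGC AAA — ATG at 13, stop TGA at 16 → 6 nt.
Frame +2: GCA AAT TAA CGA TGT GAA ATG GTG TAG TCA CTC GTA AAT CAT GAT ATA GTA GAC AGC TAA GCG GCA — ATG at 20, stop TAG at 26 → 9 nt.
Frame +3: CAA ATT AAC GAT GTG AAA TGG TGT AGT CAC TCG TAA ATC ATG ATA TAG TAG ACA GCT AAG CGG CAA — ATG at 42, stop TAG at 48 → 9 nt.
Frame -1: TTT GCC GCT TAG CTG TCT ACT ATA TCA TGA TTT ACG AGT GAC TAC ACC ATT TCA CAT CGT TAA TTT GCT — no ATG→stop ORF.
Frame -2: TTG CCG CTT AGC TGT CTA CTA TAT CAT GAT TTA CGA GTG ACT ACA CCA TTT CAC ATC GTT AAT TTG — no ATG→stop ORF.
Frame -3: TGC CGC TTA GCT GTC TAC TAT ATC ATG ATT TAC GAG TGA CTA CAC CAT TTC ACA TCG TTA ATT TGC — ATG at 27, stop TGA at 39 → 15 nt.
Frame -3 has an ORF of 15 nucleotides (positions 27–41) ≥ 12, so yes.

yes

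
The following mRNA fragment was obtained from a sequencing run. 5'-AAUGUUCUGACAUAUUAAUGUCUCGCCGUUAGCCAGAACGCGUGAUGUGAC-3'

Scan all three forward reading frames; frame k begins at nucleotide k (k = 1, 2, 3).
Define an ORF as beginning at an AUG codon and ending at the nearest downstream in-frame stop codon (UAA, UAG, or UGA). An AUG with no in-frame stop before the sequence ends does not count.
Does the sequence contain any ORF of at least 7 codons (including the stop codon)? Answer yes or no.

Frame 1: AAU GUU CUG ACA UAU UAA UGU CUC GCC GUU AGC CAG AAC GCG UGA UGU GAC — no AUG→stop ORF.
Frame 2: AUG UUC UGA CAU AUU AAU GUC UCG CCG UUA GCC AGA ACG CGU GAU GUG — AUG at 2, stop UGA at 8 → 9 nt.
Frame 3: UGU UCU GAC AUA UUA AUG UCU CGC CGU UAG CCA GAA CGC GUG AUG UGA — AUG at 18, stop UAG at 30 → 15 nt; AUG at 45, stop UGA at 48 → 6 nt.
Largest ORF found is 5 codons < 7, so no.

no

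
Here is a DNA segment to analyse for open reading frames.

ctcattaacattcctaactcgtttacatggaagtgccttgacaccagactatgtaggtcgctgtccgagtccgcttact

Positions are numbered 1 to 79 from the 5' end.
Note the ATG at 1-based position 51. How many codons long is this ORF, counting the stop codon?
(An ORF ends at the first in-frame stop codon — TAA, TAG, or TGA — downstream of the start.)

2

Codons from position 51: ATG (51–53), TAG (54–56).
TAG is the first in-frame stop; that's 2 codons including the stop.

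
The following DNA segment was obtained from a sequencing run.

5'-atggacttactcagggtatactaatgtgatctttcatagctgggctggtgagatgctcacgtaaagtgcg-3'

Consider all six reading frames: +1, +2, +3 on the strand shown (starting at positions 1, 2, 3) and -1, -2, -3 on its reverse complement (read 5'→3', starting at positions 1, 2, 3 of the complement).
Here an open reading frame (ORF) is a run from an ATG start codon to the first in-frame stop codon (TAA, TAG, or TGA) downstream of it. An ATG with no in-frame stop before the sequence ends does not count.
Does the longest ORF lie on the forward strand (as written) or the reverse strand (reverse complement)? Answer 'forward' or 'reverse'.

reverse

Reverse complement (5'→3'): CGCACTTTACGTGAGCATCTCACCAGCCCAGCTATGAAAGATCACATTAGTATACCCTGAGTAAGTCCAT
Frame +1: ATG GAC TTA CTC AGG GTA TAC TAA TGT GAT CTT TCA TAG CTG GGC TGG TGA GAT GCT CAC GTA AAG TGC — ATG at 1, stop TAA at 22 → 24 nt.
Frame +2: TGG ACT TAC TCA GGG TAT ACT AAT GTG ATC TTT CAT AGC TGG GCT GGT GAG ATG CTC ACG TAA AGT GCG — ATG at 53, stop TAA at 62 → 12 nt.
Frame +3: GGA CTT ACT CAG GGT ATA CTA ATG TGA TCT TTC ATA GCT GGG CTG GTG AGA TGC TCA CGT AAA GTG — ATG at 24, stop TGA at 27 → 6 nt.
Frame -1: CGC ACT TTA CGT GAG CAT CTC ACC AGC CCA GCT ATG AAA GAT CAC ATT AGT ATA CCC TGA GTA AGT CCA — ATG at 34, stop TGA at 58 → 27 nt.
Frame -2: GCA CTT TAC GTG AGC ATC TCA CCA GCC CAG CTA TGA AAG ATC ACA TTA GTA TAC CCT GAG TAA GTC CAT — no ATG→stop ORF.
Frame -3: CAC TTT ACG TGA GCA TCT CAC CAG CCC AGC TAT GAA AGA TCA CAT TAG TAT ACC CTG AGT AAG TCC — no ATG→stop ORF.
Forward-strand max 24 nt; reverse-strand max 27 nt. The reverse strand has the longer ORF.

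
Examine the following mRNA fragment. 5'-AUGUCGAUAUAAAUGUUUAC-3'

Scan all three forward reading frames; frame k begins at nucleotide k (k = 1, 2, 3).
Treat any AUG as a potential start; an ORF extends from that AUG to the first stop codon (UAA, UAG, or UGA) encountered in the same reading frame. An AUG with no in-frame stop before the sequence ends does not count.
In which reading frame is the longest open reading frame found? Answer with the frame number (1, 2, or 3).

1

Frame 1: AUG UCG AUA UAA AUG UUU — AUG at 1, stop UAA at 10 → 12 nt.
Frame 2: UGU CGA UAU AAA UGU UUA — no AUG→stop ORF.
Frame 3: GUC GAU AUA AAU GUU UAC — no AUG→stop ORF.
Longest ORF is 12 nt in frame 1 (positions 1–12).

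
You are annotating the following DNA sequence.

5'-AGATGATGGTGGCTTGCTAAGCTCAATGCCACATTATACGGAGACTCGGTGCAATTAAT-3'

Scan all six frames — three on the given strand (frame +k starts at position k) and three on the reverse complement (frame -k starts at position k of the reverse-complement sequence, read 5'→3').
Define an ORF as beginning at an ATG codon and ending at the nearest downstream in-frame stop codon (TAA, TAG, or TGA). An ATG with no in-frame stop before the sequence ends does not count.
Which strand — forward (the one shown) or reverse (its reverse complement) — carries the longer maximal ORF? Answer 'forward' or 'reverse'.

forward

Reverse complement (5'→3'): ATTAATTGCACCGAGTCTCCGTATAATGTGGCATTGAGCTTAGCAAGCCACCATCATCT
Frame +1: AGA TGA TGG TGG CTT GCT AAG CTC AAT GCC ACA TTA TAC GGA GAC TCG GTG CAA TTA — no ATG→stop ORF.
Frame +2: GAT GAT GGT GGC TTG CTA AGC TCA ATG CCA CAT TAT ACG GAG ACT CGG TGC AAT TAA — ATG at 26, stop TAA at 56 → 33 nt.
Frame +3: ATG ATG GTG GCT TGC TAA GCT CAA TGC CAC ATT ATA CGG AGA CTC GGT GCA ATT AAT — ATG at 3, stop TAA at 18 → 18 nt; ATG at 6, stop TAA at 18 → 15 nt.
Frame -1: ATT AAT TGC ACC GAG TCT CCG TAT AAT GTG GCA TTG AGC TTA GCA AGC CAC CAT CAT — no ATG→stop ORF.
Frame -2: TTA ATT GCA CCG AGT CTC CGT ATA ATG TGG CAT TGA GCT TAG CAA GCC ACC ATC ATC — ATG at 26, stop TGA at 35 → 12 nt.
Frame -3: TAA TTG CAC CGA GTC TCC GTA TAA TGT GGC ATT GAG CTT AGC AAG CCA CCA TCA TCT — no ATG→stop ORF.
Forward-strand max 33 nt; reverse-strand max 12 nt. The forward strand has the longer ORF.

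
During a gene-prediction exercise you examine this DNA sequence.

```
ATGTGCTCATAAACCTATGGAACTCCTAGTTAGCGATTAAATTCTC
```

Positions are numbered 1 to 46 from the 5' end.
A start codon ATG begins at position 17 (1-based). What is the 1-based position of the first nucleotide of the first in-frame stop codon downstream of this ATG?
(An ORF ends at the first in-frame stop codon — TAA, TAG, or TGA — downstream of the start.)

Codons from position 17: ATG (17–19), GAA (20–22), CTC (23–25), CTA (26–28), GTT (29–31), AGC (32–34), GAT (35–37), TAA (38–40).
TAA is a stop codon; it begins at position 38.

38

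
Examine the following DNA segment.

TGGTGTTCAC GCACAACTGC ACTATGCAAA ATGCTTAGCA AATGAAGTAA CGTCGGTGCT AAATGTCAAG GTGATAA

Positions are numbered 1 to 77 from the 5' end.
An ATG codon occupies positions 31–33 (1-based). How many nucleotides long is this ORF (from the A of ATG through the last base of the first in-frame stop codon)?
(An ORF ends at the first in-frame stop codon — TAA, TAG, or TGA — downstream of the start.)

15

Codons from position 31: ATG (31–33), CTT (34–36), AGC (37–39), AAA (40–42), TGA (43–45).
TGA is the first in-frame stop; ORF spans 31–45, 15 nucleotides.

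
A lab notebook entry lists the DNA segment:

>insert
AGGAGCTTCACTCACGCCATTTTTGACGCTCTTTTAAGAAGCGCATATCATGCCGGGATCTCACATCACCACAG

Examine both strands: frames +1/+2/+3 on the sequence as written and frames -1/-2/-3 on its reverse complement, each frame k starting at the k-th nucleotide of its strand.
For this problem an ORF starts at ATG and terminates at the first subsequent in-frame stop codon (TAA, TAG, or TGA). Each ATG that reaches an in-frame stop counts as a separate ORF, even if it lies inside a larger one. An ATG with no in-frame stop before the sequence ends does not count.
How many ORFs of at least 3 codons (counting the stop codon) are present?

Reverse complement (5'→3'): CTGTGGTGATGTGAGATCCCGGCATGATATGCGCTTCTTAAAAGAGCGTCAAAAATGGCGTGAGTGAAGCTCCT
Frame +1: AGG AGC TTC ACT CAC GCC ATT TTT GAC GCT CTT TTA AGA AGC GCA TAT CAT GCC GGG ATC TCA CAT CAC CAC — no ATG→stop ORF.
Frame +2: GGA GCT TCA CTC ACG CCA TTT TTG ACG CTC TTT TAA GAA GCG CAT ATC ATG CCG GGA TCT CAC ATC ACC ACA — no ATG→stop ORF.
Frame +3: GAG CTT CAC TCA CGC CAT TTT TGA CGC TCT TTT AAG AAG CGC ATA TCA TGC CGG GAT CTC ACA TCA CCA CAG — no ATG→stop ORF.
Frame -1: CTG TGG TGA TGT GAG ATC CCG GCA TGA TAT GCG CTT CTT AAA AGA GCG TCA AAA ATG GCG TGA GTG AAG CTC — ATG at 55, stop TGA at 61 → 9 nt.
Frame -2: TGT GGT GAT GTG AGA TCC CGG CAT GAT ATG CGC TTC TTA AAA GAG CGT CAA AAA TGG CGT GAG TGA AGC TCC — ATG at 29, stop TGA at 65 → 39 nt.
Frame -3: GTG GTG ATG TGA GAT CCC GGC ATG ATA TGC GCT TCT TAA AAG AGC GTC AAA AAT GGC GTG AGT GAA GCT CCT — ATG at 9, stop TGA at 12 → 6 nt; ATG at 24, stop TAA at 39 → 18 nt.
ORFs ≥ 3 codons: frame -1 55–63 (3 codons), frame -2 29–67 (13 codons), frame -3 24–41 (6 codons). Count = 3.

3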